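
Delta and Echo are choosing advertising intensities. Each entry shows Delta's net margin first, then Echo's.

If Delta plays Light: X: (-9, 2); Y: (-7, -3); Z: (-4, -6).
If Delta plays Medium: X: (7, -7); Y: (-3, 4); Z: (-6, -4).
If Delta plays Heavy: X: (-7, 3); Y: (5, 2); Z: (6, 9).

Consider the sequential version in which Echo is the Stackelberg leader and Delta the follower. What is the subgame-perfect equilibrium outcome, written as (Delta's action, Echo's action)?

Backward induction with Echo moving first.
- X: Delta compares -9, 7, -7 and picks Medium; Echo would get -7.
- Y: Delta compares -7, -3, 5 and picks Heavy; Echo would get 2.
- Z: Delta compares -4, -6, 6 and picks Heavy; Echo would get 9.
Maximizing over -7, 2, 9, Echo chooses Z. Subgame-perfect outcome: (Heavy, Z) with payoffs (6, 9).

(Heavy, Z)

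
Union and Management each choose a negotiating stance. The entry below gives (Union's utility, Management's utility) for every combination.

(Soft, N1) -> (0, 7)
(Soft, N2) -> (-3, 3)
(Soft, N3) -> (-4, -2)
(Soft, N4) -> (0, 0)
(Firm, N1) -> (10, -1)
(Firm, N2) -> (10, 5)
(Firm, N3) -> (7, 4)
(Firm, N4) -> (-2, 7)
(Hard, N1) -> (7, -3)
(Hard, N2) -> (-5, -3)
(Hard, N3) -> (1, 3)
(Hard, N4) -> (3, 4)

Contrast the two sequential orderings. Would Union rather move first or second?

second

If Union leads: Management's best replies are Soft→N1, Firm→N4, Hard→N4; Union's induced payoffs 0, -2, 3; outcome (Hard, N4), payoffs (3, 4).
If Management leads: Union's best replies are N1→Firm, N2→Firm, N3→Firm, N4→Hard; Management's induced payoffs -1, 5, 4, 4; outcome (Firm, N2), payoffs (10, 5).
Union gets 3 moving first and 10 moving second, so Union prefers to move second.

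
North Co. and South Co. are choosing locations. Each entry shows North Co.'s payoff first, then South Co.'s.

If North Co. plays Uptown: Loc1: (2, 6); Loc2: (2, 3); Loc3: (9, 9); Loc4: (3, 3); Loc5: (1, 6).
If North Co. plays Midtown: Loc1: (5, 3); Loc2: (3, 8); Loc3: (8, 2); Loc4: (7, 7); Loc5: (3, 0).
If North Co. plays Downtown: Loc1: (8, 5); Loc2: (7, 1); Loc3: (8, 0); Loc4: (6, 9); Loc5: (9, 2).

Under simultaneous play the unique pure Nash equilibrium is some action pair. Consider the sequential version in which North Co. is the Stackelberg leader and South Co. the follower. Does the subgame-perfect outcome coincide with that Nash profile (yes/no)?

yes

Backward induction with North Co. moving first.
- Uptown → South Co. plays Loc3 (best of 6, 3, 9, 3, 6); North Co. gets 9.
- Midtown → South Co. plays Loc2 (best of 3, 8, 2, 7, 0); North Co. gets 3.
- Downtown → South Co. plays Loc4 (best of 5, 1, 0, 9, 2); North Co. gets 6.
Among 9, 3, 6, the best is 9 at Uptown. Subgame-perfect outcome: (Uptown, Loc3) with payoffs (9, 9).
Under simultaneous play:
North Co.'s best replies: Loc1→Downtown; Loc2→Downtown; Loc3→Uptown; Loc4→Midtown; Loc5→Downtown.
South Co.'s best replies: Uptown→Loc3; Midtown→Loc2; Downtown→Loc4.
Only (Uptown, Loc3) has each player best-responding; Nash payoffs (9, 9).
Sequential outcome (Uptown, Loc3) coincides with the Nash profile (Uptown, Loc3).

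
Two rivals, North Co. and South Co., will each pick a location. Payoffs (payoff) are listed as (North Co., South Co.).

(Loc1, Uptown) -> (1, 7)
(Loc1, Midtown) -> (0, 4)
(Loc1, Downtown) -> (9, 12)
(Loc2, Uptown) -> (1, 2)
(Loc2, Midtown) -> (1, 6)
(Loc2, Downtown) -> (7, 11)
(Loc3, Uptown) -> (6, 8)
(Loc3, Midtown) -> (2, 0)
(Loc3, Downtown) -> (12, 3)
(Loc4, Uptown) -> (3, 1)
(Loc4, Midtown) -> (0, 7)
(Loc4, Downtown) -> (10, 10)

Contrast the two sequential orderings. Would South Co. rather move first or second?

If North Co. leads: South Co.'s best replies are Loc1→Downtown, Loc2→Downtown, Loc3→Uptown, Loc4→Downtown; North Co.'s induced payoffs 9, 7, 6, 10; outcome (Loc4, Downtown), payoffs (10, 10).
If South Co. leads: North Co.'s best replies are Uptown→Loc3, Midtown→Loc3, Downtown→Loc3; South Co.'s induced payoffs 8, 0, 3; outcome (Loc3, Uptown), payoffs (6, 8).
South Co. gets 8 moving first and 10 moving second, so South Co. prefers to move second.

second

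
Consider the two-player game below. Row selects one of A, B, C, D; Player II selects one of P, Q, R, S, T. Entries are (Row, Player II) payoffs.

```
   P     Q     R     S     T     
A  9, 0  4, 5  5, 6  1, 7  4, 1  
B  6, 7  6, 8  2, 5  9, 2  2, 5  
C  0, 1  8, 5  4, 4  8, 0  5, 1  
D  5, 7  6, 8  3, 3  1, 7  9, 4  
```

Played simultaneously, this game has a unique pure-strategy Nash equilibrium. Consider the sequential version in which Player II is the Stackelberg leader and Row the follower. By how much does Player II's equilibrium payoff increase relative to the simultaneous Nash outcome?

Solve by backward induction (Player II leads).
- P → Row plays A (best of 9, 6, 0, 5); Player II gets 0.
- Q → Row plays C (best of 4, 6, 8, 6); Player II gets 5.
- R → Row plays A (best of 5, 2, 4, 3); Player II gets 6.
- S → Row plays B (best of 1, 9, 8, 1); Player II gets 2.
- T → Row plays D (best of 4, 2, 5, 9); Player II gets 4.
Player II's induced payoffs are 0, 5, 6, 2, 4, so Player II commits to R. Subgame-perfect outcome: (A, R) with payoffs (5, 6).
For the simultaneous game, intersect best replies.
Row's best replies: P→A; Q→C; R→A; S→B; T→D.
Player II's best replies: A→S; B→Q; C→Q; D→Q.
Only (C, Q) has each player best-responding; Nash payoffs (8, 5).
Player II's commitment gain: 6 − 5 = 1.

1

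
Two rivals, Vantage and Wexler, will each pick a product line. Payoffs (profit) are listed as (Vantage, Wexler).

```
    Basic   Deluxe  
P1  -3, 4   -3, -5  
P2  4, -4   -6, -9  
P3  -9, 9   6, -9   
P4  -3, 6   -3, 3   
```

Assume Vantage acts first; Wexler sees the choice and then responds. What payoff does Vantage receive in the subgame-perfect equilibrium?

Solve by backward induction (Vantage leads).
- P1: BR = Basic, leader payoff -3.
- P2: BR = Basic, leader payoff 4.
- P3: BR = Basic, leader payoff -9.
- P4: BR = Basic, leader payoff -3.
Among -3, 4, -9, -3, the best is 4 at P2. Subgame-perfect outcome: (P2, Basic) with payoffs (4, -4).

4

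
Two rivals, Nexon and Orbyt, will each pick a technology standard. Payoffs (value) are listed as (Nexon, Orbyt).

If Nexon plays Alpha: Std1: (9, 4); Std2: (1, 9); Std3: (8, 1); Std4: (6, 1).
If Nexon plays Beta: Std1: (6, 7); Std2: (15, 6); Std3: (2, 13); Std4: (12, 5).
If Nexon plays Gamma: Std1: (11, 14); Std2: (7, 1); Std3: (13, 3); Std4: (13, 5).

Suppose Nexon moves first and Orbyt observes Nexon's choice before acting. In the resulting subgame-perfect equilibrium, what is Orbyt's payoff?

Backward induction with Nexon moving first.
- Alpha → Orbyt plays Std2 (best of 4, 9, 1, 1); Nexon gets 1.
- Beta → Orbyt plays Std3 (best of 7, 6, 13, 5); Nexon gets 2.
- Gamma → Orbyt plays Std1 (best of 14, 1, 3, 5); Nexon gets 11.
Maximizing over 1, 2, 11, Nexon chooses Gamma. Subgame-perfect outcome: (Gamma, Std1) with payoffs (11, 14).

14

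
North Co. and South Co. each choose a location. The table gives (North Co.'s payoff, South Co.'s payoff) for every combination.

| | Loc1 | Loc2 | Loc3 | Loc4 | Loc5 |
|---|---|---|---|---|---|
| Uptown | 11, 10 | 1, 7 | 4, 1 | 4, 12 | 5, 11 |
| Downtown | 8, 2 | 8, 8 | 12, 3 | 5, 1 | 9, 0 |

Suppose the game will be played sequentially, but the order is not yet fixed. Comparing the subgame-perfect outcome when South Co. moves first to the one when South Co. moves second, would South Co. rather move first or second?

first

If North Co. leads: South Co.'s best replies are Uptown→Loc4, Downtown→Loc2; North Co.'s induced payoffs 4, 8; outcome (Downtown, Loc2), payoffs (8, 8).
If South Co. leads: North Co.'s best replies are Loc1→Uptown, Loc2→Downtown, Loc3→Downtown, Loc4→Downtown, Loc5→Downtown; South Co.'s induced payoffs 10, 8, 3, 1, 0; outcome (Uptown, Loc1), payoffs (11, 10).
South Co. gets 10 moving first and 8 moving second, so South Co. prefers to move first.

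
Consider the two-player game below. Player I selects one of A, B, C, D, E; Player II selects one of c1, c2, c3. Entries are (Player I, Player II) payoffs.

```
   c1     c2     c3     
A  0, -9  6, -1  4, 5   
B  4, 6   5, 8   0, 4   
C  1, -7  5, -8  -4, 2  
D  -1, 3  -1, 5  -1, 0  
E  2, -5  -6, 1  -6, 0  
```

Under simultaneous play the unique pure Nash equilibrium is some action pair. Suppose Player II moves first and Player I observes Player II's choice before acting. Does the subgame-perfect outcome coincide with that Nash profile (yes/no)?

Backward induction with Player II moving first.
- c1: Player I compares 0, 4, 1, -1, 2 and picks B; Player II would get 6.
- c2: Player I compares 6, 5, 5, -1, -6 and picks A; Player II would get -1.
- c3: Player I compares 4, 0, -4, -1, -6 and picks A; Player II would get 5.
Player II's induced payoffs are 6, -1, 5, so Player II commits to c1. Subgame-perfect outcome: (B, c1) with payoffs (4, 6).
For the simultaneous game, intersect best replies.
Player I's best replies: c1→B; c2→A; c3→A.
Player II's best replies: A→c3; B→c2; C→c3; D→c2; E→c2.
Only (A, c3) has each player best-responding; Nash payoffs (4, 5).
Sequential outcome (B, c1) differs from the Nash profile (A, c3).

no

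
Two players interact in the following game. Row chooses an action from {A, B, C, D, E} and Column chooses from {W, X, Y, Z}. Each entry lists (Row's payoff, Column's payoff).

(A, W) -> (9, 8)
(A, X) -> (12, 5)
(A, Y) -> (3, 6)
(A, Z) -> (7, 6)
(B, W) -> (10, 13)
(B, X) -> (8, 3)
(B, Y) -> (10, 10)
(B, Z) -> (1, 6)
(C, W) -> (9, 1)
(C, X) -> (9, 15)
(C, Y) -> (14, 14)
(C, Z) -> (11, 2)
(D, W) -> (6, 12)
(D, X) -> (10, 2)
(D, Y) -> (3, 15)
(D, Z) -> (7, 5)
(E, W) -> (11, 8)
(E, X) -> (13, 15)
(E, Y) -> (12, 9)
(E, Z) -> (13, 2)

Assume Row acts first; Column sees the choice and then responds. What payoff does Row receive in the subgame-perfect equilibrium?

13

Solve by backward induction (Row leads).
- A → Column plays W (best of 8, 5, 6, 6); Row gets 9.
- B → Column plays W (best of 13, 3, 10, 6); Row gets 10.
- C → Column plays X (best of 1, 15, 14, 2); Row gets 9.
- D → Column plays Y (best of 12, 2, 15, 5); Row gets 3.
- E → Column plays X (best of 8, 15, 9, 2); Row gets 13.
Row's induced payoffs are 9, 10, 9, 3, 13, so Row commits to E. Subgame-perfect outcome: (E, X) with payoffs (13, 15).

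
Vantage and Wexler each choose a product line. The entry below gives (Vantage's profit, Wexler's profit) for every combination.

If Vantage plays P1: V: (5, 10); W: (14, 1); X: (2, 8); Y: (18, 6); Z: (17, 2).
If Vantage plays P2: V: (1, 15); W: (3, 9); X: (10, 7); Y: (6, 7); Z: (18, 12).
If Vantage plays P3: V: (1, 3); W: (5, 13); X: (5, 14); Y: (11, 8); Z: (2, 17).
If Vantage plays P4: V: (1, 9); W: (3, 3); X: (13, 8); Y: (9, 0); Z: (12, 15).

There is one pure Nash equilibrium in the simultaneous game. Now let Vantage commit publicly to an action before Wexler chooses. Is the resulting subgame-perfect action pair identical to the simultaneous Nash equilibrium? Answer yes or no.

Solve by backward induction (Vantage leads).
- P1: BR = V, leader payoff 5.
- P2: BR = V, leader payoff 1.
- P3: BR = Z, leader payoff 2.
- P4: BR = Z, leader payoff 12.
Among 5, 1, 2, 12, the best is 12 at P4. Subgame-perfect outcome: (P4, Z) with payoffs (12, 15).
For the simultaneous game, intersect best replies.
Vantage's best replies: V→P1; W→P1; X→P4; Y→P1; Z→P2.
Wexler's best replies: P1→V; P2→V; P3→Z; P4→Z.
Only (P1, V) has each player best-responding; Nash payoffs (5, 10).
Sequential outcome (P4, Z) differs from the Nash profile (P1, V).

no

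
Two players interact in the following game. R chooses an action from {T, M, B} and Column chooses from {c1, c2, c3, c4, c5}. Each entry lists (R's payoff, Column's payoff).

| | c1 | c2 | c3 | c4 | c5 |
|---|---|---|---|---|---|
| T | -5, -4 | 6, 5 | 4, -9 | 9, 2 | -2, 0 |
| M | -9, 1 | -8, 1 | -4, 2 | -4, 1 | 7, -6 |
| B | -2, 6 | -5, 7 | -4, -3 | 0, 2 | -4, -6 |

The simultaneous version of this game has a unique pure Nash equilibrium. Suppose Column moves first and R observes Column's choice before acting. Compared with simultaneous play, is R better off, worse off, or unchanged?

R best-responds to each possible Column move:
- c1: R compares -5, -9, -2 and picks B; Column would get 6.
- c2: R compares 6, -8, -5 and picks T; Column would get 5.
- c3: R compares 4, -4, -4 and picks T; Column would get -9.
- c4: R compares 9, -4, 0 and picks T; Column would get 2.
- c5: R compares -2, 7, -4 and picks M; Column would get -6.
Column's induced payoffs are 6, 5, -9, 2, -6, so Column commits to c1. Subgame-perfect outcome: (B, c1) with payoffs (-2, 6).
Under simultaneous play:
R's best replies: c1→B; c2→T; c3→T; c4→T; c5→M.
Column's best replies: T→c2; M→c3; B→c2.
The unique mutual best reply is (T, c2), giving (6, 5).
R earns -2 sequentially versus 6 at the Nash outcome: worse off.

worse off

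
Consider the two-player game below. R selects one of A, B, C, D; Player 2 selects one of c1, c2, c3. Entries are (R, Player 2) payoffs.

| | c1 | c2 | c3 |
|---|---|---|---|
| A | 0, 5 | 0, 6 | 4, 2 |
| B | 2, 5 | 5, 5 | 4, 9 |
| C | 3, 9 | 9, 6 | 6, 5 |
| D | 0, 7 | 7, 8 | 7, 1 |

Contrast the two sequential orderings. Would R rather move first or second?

first

If R leads: Player 2's best replies are A→c2, B→c3, C→c1, D→c2; R's induced payoffs 0, 4, 3, 7; outcome (D, c2), payoffs (7, 8).
If Player 2 leads: R's best replies are c1→C, c2→C, c3→D; Player 2's induced payoffs 9, 6, 1; outcome (C, c1), payoffs (3, 9).
R gets 7 moving first and 3 moving second, so R prefers to move first.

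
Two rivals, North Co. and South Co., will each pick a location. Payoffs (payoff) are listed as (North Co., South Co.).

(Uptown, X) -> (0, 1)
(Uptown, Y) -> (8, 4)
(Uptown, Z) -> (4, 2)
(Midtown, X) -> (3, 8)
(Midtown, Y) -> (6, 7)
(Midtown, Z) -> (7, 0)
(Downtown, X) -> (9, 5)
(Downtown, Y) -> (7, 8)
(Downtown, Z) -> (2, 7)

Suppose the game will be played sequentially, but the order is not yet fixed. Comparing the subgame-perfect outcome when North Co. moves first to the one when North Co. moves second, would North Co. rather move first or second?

second

If North Co. leads: South Co.'s best replies are Uptown→Y, Midtown→X, Downtown→Y; North Co.'s induced payoffs 8, 3, 7; outcome (Uptown, Y), payoffs (8, 4).
If South Co. leads: North Co.'s best replies are X→Downtown, Y→Uptown, Z→Midtown; South Co.'s induced payoffs 5, 4, 0; outcome (Downtown, X), payoffs (9, 5).
North Co. gets 8 moving first and 9 moving second, so North Co. prefers to move second.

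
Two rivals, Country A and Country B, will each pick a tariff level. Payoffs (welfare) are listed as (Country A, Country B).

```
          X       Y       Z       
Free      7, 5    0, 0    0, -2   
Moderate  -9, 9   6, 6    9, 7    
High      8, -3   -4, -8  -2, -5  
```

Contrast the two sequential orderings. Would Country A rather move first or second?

If Country A leads: Country B's best replies are Free→X, Moderate→X, High→X; Country A's induced payoffs 7, -9, 8; outcome (High, X), payoffs (8, -3).
If Country B leads: Country A's best replies are X→High, Y→Moderate, Z→Moderate; Country B's induced payoffs -3, 6, 7; outcome (Moderate, Z), payoffs (9, 7).
Country A gets 8 moving first and 9 moving second, so Country A prefers to move second.

second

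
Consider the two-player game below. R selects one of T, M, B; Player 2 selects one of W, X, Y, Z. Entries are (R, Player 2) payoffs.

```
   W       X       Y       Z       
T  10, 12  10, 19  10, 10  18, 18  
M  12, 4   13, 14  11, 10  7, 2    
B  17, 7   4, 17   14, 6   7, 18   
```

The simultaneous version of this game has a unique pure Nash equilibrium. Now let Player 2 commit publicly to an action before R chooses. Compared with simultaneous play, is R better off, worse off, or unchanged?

Solve by backward induction (Player 2 leads).
- W → R plays B (best of 10, 12, 17); Player 2 gets 7.
- X → R plays M (best of 10, 13, 4); Player 2 gets 14.
- Y → R plays B (best of 10, 11, 14); Player 2 gets 6.
- Z → R plays T (best of 18, 7, 7); Player 2 gets 18.
Player 2's induced payoffs are 7, 14, 6, 18, so Player 2 commits to Z. Subgame-perfect outcome: (T, Z) with payoffs (18, 18).
Now find the simultaneous Nash equilibrium.
R's best replies: W→B; X→M; Y→B; Z→T.
Player 2's best replies: T→X; M→X; B→Z.
The unique mutual best reply is (M, X), giving (13, 14).
R earns 18 sequentially versus 13 at the Nash outcome: better off.

better off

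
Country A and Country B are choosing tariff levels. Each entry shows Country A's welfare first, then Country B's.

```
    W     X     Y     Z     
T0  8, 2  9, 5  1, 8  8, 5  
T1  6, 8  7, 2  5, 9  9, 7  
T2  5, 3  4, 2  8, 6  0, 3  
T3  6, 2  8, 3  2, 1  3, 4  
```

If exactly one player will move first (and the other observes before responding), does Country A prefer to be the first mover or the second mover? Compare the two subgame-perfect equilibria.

If Country A leads: Country B's best replies are T0→Y, T1→Y, T2→Y, T3→Z; Country A's induced payoffs 1, 5, 8, 3; outcome (T2, Y), payoffs (8, 6).
If Country B leads: Country A's best replies are W→T0, X→T0, Y→T2, Z→T1; Country B's induced payoffs 2, 5, 6, 7; outcome (T1, Z), payoffs (9, 7).
Country A gets 8 moving first and 9 moving second, so Country A prefers to move second.

second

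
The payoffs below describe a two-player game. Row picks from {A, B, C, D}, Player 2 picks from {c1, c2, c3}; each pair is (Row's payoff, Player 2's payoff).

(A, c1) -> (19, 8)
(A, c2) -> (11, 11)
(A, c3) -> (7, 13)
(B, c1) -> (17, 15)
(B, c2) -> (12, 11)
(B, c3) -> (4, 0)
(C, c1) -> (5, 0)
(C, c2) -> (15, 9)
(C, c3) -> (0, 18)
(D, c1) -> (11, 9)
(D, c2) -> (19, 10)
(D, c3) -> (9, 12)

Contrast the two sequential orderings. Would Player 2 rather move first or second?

If Row leads: Player 2's best replies are A→c3, B→c1, C→c3, D→c3; Row's induced payoffs 7, 17, 0, 9; outcome (B, c1), payoffs (17, 15).
If Player 2 leads: Row's best replies are c1→A, c2→D, c3→D; Player 2's induced payoffs 8, 10, 12; outcome (D, c3), payoffs (9, 12).
Player 2 gets 12 moving first and 15 moving second, so Player 2 prefers to move second.

second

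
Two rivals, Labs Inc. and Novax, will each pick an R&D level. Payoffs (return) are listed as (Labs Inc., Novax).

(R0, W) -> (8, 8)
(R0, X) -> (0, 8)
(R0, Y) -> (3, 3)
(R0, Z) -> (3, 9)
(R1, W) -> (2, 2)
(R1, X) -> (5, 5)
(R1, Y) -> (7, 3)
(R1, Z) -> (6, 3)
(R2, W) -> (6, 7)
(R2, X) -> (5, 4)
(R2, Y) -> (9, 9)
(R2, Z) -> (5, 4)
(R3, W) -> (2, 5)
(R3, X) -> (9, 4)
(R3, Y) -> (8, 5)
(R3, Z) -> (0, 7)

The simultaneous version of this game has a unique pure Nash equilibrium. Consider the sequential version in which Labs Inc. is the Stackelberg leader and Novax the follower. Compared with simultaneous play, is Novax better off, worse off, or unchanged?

unchanged

Novax best-responds to each possible Labs Inc. move:
- R0: BR = Z, leader payoff 3.
- R1: BR = X, leader payoff 5.
- R2: BR = Y, leader payoff 9.
- R3: BR = Z, leader payoff 0.
Maximizing over 3, 5, 9, 0, Labs Inc. chooses R2. Subgame-perfect outcome: (R2, Y) with payoffs (9, 9).
Under simultaneous play:
Labs Inc.'s best replies: W→R0; X→R3; Y→R2; Z→R1.
Novax's best replies: R0→Z; R1→X; R2→Y; R3→Z.
Only (R2, Y) has each player best-responding; Nash payoffs (9, 9).
Novax earns 9 sequentially versus 9 at the Nash outcome: unchanged.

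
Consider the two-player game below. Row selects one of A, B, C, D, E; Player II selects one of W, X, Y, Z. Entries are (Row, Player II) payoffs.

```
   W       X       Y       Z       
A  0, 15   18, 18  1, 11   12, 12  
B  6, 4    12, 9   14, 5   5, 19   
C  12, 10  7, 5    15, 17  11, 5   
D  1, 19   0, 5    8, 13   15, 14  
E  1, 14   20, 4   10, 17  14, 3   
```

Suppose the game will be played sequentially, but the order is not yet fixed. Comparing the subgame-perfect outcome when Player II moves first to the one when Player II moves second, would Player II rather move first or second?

second

If Row leads: Player II's best replies are A→X, B→Z, C→Y, D→W, E→Y; Row's induced payoffs 18, 5, 15, 1, 10; outcome (A, X), payoffs (18, 18).
If Player II leads: Row's best replies are W→C, X→E, Y→C, Z→D; Player II's induced payoffs 10, 4, 17, 14; outcome (C, Y), payoffs (15, 17).
Player II gets 17 moving first and 18 moving second, so Player II prefers to move second.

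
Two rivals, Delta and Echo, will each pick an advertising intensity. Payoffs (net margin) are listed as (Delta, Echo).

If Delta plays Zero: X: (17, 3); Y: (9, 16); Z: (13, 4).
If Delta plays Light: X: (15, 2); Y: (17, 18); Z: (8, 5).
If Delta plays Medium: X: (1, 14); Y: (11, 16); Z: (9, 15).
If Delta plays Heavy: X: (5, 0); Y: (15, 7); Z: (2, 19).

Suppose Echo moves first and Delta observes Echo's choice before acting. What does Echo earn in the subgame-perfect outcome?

18

Delta best-responds to each possible Echo move:
- X → Delta plays Zero (best of 17, 15, 1, 5); Echo gets 3.
- Y → Delta plays Light (best of 9, 17, 11, 15); Echo gets 18.
- Z → Delta plays Zero (best of 13, 8, 9, 2); Echo gets 4.
Echo's induced payoffs are 3, 18, 4, so Echo commits to Y. Subgame-perfect outcome: (Light, Y) with payoffs (17, 18).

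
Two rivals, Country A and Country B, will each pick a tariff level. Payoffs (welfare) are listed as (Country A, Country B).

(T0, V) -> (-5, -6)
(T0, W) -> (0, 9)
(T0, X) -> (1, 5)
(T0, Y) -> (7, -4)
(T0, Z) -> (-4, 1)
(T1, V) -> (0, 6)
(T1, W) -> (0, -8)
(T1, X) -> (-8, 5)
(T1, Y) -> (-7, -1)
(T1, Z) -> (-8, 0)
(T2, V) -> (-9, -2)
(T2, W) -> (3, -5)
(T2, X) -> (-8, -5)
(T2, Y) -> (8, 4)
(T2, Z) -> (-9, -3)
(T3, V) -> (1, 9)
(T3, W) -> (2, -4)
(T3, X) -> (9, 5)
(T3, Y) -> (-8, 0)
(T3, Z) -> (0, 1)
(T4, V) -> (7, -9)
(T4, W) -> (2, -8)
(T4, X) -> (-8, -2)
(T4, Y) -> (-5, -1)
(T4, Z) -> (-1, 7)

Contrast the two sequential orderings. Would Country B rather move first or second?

first

If Country A leads: Country B's best replies are T0→W, T1→V, T2→Y, T3→V, T4→Z; Country A's induced payoffs 0, 0, 8, 1, -1; outcome (T2, Y), payoffs (8, 4).
If Country B leads: Country A's best replies are V→T4, W→T2, X→T3, Y→T2, Z→T3; Country B's induced payoffs -9, -5, 5, 4, 1; outcome (T3, X), payoffs (9, 5).
Country B gets 5 moving first and 4 moving second, so Country B prefers to move first.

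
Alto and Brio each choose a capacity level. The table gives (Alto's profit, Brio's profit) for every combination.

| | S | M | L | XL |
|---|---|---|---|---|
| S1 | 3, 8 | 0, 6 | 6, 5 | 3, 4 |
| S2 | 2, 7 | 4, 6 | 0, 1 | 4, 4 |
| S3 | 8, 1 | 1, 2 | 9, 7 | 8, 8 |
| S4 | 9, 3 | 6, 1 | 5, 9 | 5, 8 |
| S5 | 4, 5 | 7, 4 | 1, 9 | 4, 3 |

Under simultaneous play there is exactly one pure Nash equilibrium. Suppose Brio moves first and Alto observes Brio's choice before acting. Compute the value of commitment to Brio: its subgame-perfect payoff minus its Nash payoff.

Alto best-responds to each possible Brio move:
- S: Alto compares 3, 2, 8, 9, 4 and picks S4; Brio would get 3.
- M: Alto compares 0, 4, 1, 6, 7 and picks S5; Brio would get 4.
- L: Alto compares 6, 0, 9, 5, 1 and picks S3; Brio would get 7.
- XL: Alto compares 3, 4, 8, 5, 4 and picks S3; Brio would get 8.
Maximizing over 3, 4, 7, 8, Brio chooses XL. Subgame-perfect outcome: (S3, XL) with payoffs (8, 8).
For the simultaneous game, intersect best replies.
Alto's best replies: S→S4; M→S5; L→S3; XL→S3.
Brio's best replies: S1→S; S2→S; S3→XL; S4→L; S5→L.
The unique mutual best reply is (S3, XL), giving (8, 8).
Brio's commitment gain: 8 − 8 = 0.

0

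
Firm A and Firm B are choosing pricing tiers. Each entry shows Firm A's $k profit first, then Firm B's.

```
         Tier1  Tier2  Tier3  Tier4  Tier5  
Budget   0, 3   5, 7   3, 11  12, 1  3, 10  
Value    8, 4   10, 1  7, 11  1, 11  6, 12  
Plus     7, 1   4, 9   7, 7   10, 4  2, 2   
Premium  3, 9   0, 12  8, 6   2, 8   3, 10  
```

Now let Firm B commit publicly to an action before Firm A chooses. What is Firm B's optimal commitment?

Tier5

Solve by backward induction (Firm B leads).
- Tier1 → Firm A plays Value (best of 0, 8, 7, 3); Firm B gets 4.
- Tier2 → Firm A plays Value (best of 5, 10, 4, 0); Firm B gets 1.
- Tier3 → Firm A plays Premium (best of 3, 7, 7, 8); Firm B gets 6.
- Tier4 → Firm A plays Budget (best of 12, 1, 10, 2); Firm B gets 1.
- Tier5 → Firm A plays Value (best of 3, 6, 2, 3); Firm B gets 12.
Maximizing over 4, 1, 6, 1, 12, Firm B chooses Tier5. Subgame-perfect outcome: (Value, Tier5) with payoffs (6, 12).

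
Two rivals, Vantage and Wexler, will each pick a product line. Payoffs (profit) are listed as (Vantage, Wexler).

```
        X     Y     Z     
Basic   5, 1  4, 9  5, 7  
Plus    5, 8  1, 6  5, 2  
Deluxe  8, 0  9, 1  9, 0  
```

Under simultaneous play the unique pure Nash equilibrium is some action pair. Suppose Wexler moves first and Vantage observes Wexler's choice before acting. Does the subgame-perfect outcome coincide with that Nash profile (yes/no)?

Work backward from Vantage's decision.
- X → Vantage plays Deluxe (best of 5, 5, 8); Wexler gets 0.
- Y → Vantage plays Deluxe (best of 4, 1, 9); Wexler gets 1.
- Z → Vantage plays Deluxe (best of 5, 5, 9); Wexler gets 0.
Among 0, 1, 0, the best is 1 at Y. Subgame-perfect outcome: (Deluxe, Y) with payoffs (9, 1).
Now find the simultaneous Nash equilibrium.
Vantage's best replies: X→Deluxe; Y→Deluxe; Z→Deluxe.
Wexler's best replies: Basic→Y; Plus→X; Deluxe→Y.
Only (Deluxe, Y) has each player best-responding; Nash payoffs (9, 1).
Sequential outcome (Deluxe, Y) coincides with the Nash profile (Deluxe, Y).

yes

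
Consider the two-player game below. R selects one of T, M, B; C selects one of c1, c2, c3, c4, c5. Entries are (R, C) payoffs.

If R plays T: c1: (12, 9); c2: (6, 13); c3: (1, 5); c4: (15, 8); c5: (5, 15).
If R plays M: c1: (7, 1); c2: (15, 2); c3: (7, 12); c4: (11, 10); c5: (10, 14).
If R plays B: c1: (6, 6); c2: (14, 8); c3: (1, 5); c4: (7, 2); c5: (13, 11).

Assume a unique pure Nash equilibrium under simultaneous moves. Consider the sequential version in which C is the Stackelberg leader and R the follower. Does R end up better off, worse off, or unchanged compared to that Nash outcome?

worse off

Backward induction with C moving first.
- c1: BR = T, leader payoff 9.
- c2: BR = M, leader payoff 2.
- c3: BR = M, leader payoff 12.
- c4: BR = T, leader payoff 8.
- c5: BR = B, leader payoff 11.
C's induced payoffs are 9, 2, 12, 8, 11, so C commits to c3. Subgame-perfect outcome: (M, c3) with payoffs (7, 12).
Now find the simultaneous Nash equilibrium.
R's best replies: c1→T; c2→M; c3→M; c4→T; c5→B.
C's best replies: T→c5; M→c5; B→c5.
The unique mutual best reply is (B, c5), giving (13, 11).
R earns 7 sequentially versus 13 at the Nash outcome: worse off.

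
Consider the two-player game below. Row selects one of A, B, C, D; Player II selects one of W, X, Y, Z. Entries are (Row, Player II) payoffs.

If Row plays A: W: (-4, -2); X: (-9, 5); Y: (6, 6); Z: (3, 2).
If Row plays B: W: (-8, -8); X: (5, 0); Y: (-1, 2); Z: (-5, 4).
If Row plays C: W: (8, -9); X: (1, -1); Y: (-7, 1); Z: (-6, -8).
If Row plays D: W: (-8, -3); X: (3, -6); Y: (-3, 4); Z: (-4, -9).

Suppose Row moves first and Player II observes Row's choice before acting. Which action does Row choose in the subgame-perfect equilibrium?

Player II best-responds to each possible Row move:
- A: BR = Y, leader payoff 6.
- B: BR = Z, leader payoff -5.
- C: BR = Y, leader payoff -7.
- D: BR = Y, leader payoff -3.
Row's induced payoffs are 6, -5, -7, -3, so Row commits to A. Subgame-perfect outcome: (A, Y) with payoffs (6, 6).

A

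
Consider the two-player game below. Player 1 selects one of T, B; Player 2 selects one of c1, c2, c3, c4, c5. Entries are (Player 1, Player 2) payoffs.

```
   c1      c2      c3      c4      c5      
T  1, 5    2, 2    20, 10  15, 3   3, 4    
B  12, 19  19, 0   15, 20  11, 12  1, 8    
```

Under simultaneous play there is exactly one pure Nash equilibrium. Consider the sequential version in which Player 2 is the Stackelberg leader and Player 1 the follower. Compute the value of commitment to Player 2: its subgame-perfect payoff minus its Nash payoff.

Backward induction with Player 2 moving first.
- c1 → Player 1 plays B (best of 1, 12); Player 2 gets 19.
- c2 → Player 1 plays B (best of 2, 19); Player 2 gets 0.
- c3 → Player 1 plays T (best of 20, 15); Player 2 gets 10.
- c4 → Player 1 plays T (best of 15, 11); Player 2 gets 3.
- c5 → Player 1 plays T (best of 3, 1); Player 2 gets 4.
Player 2's induced payoffs are 19, 0, 10, 3, 4, so Player 2 commits to c1. Subgame-perfect outcome: (B, c1) with payoffs (12, 19).
Under simultaneous play:
Player 1's best replies: c1→B; c2→B; c3→T; c4→T; c5→T.
Player 2's best replies: T→c3; B→c3.
The unique mutual best reply is (T, c3), giving (20, 10).
Player 2's commitment gain: 19 − 10 = 9.

9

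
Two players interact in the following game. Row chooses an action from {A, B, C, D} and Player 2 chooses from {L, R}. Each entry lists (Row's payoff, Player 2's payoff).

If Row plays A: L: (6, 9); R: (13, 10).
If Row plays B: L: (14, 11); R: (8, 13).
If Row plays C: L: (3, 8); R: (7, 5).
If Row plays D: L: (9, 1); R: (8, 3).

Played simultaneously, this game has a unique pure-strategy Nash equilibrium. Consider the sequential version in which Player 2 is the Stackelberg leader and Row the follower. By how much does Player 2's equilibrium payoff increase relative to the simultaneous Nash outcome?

1

Solve by backward induction (Player 2 leads).
- L: Row compares 6, 14, 3, 9 and picks B; Player 2 would get 11.
- R: Row compares 13, 8, 7, 8 and picks A; Player 2 would get 10.
Among 11, 10, the best is 11 at L. Subgame-perfect outcome: (B, L) with payoffs (14, 11).
Under simultaneous play:
Row's best replies: L→B; R→A.
Player 2's best replies: A→R; B→R; C→L; D→R.
The unique mutual best reply is (A, R), giving (13, 10).
Player 2's commitment gain: 11 − 10 = 1.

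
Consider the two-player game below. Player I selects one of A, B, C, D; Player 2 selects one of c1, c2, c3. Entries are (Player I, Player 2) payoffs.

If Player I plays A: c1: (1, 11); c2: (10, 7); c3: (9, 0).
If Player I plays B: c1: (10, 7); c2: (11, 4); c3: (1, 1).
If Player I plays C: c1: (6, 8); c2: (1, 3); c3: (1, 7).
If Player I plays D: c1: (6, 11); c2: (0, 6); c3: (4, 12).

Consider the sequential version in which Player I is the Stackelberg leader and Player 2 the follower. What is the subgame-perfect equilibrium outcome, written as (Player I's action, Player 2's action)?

(B, c1)

Player 2 best-responds to each possible Player I move:
- A → Player 2 plays c1 (best of 11, 7, 0); Player I gets 1.
- B → Player 2 plays c1 (best of 7, 4, 1); Player I gets 10.
- C → Player 2 plays c1 (best of 8, 3, 7); Player I gets 6.
- D → Player 2 plays c3 (best of 11, 6, 12); Player I gets 4.
Maximizing over 1, 10, 6, 4, Player I chooses B. Subgame-perfect outcome: (B, c1) with payoffs (10, 7).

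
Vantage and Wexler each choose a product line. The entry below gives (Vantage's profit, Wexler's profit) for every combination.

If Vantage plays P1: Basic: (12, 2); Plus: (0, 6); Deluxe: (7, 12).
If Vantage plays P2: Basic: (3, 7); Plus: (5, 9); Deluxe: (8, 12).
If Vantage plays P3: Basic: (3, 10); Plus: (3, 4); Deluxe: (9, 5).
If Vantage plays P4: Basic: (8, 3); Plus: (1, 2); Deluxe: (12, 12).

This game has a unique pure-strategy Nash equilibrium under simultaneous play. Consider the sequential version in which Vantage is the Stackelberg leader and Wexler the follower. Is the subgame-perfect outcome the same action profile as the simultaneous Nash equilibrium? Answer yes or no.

yes

Solve by backward induction (Vantage leads).
- P1 → Wexler plays Deluxe (best of 2, 6, 12); Vantage gets 7.
- P2 → Wexler plays Deluxe (best of 7, 9, 12); Vantage gets 8.
- P3 → Wexler plays Basic (best of 10, 4, 5); Vantage gets 3.
- P4 → Wexler plays Deluxe (best of 3, 2, 12); Vantage gets 12.
Vantage's induced payoffs are 7, 8, 3, 12, so Vantage commits to P4. Subgame-perfect outcome: (P4, Deluxe) with payoffs (12, 12).
Now find the simultaneous Nash equilibrium.
Vantage's best replies: Basic→P1; Plus→P2; Deluxe→P4.
Wexler's best replies: P1→Deluxe; P2→Deluxe; P3→Basic; P4→Deluxe.
The unique mutual best reply is (P4, Deluxe), giving (12, 12).
Sequential outcome (P4, Deluxe) coincides with the Nash profile (P4, Deluxe).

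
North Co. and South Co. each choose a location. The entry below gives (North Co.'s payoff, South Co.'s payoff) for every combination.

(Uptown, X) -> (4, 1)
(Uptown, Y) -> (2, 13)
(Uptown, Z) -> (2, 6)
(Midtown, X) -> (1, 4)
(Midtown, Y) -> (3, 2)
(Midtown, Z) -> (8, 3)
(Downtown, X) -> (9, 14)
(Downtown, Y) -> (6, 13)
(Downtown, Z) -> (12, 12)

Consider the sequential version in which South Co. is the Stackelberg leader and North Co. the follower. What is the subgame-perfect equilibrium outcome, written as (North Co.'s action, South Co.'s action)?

(Downtown, X)

North Co. best-responds to each possible South Co. move:
- X: BR = Downtown, leader payoff 14.
- Y: BR = Downtown, leader payoff 13.
- Z: BR = Downtown, leader payoff 12.
Maximizing over 14, 13, 12, South Co. chooses X. Subgame-perfect outcome: (Downtown, X) with payoffs (9, 14).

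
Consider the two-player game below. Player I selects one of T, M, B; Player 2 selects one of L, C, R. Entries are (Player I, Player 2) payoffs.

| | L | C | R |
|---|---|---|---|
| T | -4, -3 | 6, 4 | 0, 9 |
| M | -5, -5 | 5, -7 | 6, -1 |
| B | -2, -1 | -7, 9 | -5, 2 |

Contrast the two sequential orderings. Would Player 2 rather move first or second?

If Player I leads: Player 2's best replies are T→R, M→R, B→C; Player I's induced payoffs 0, 6, -7; outcome (M, R), payoffs (6, -1).
If Player 2 leads: Player I's best replies are L→B, C→T, R→M; Player 2's induced payoffs -1, 4, -1; outcome (T, C), payoffs (6, 4).
Player 2 gets 4 moving first and -1 moving second, so Player 2 prefers to move first.

first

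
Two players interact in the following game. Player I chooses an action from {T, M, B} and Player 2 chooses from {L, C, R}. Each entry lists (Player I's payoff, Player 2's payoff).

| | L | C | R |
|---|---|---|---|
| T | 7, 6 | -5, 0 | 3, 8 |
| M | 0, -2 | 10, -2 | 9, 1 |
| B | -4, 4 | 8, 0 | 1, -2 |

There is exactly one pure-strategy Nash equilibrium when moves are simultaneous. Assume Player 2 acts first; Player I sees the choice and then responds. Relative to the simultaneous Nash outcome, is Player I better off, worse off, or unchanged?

worse off

Backward induction with Player 2 moving first.
- L: Player I compares 7, 0, -4 and picks T; Player 2 would get 6.
- C: Player I compares -5, 10, 8 and picks M; Player 2 would get -2.
- R: Player I compares 3, 9, 1 and picks M; Player 2 would get 1.
Maximizing over 6, -2, 1, Player 2 chooses L. Subgame-perfect outcome: (T, L) with payoffs (7, 6).
Now find the simultaneous Nash equilibrium.
Player I's best replies: L→T; C→M; R→M.
Player 2's best replies: T→R; M→R; B→L.
The unique mutual best reply is (M, R), giving (9, 1).
Player I earns 7 sequentially versus 9 at the Nash outcome: worse off.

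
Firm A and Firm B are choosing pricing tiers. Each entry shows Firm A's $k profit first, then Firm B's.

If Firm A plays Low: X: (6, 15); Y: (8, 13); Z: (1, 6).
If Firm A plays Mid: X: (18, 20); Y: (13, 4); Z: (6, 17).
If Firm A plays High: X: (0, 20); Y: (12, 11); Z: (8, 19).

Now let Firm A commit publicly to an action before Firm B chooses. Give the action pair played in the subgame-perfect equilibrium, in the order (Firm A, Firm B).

Solve by backward induction (Firm A leads).
- Low: BR = X, leader payoff 6.
- Mid: BR = X, leader payoff 18.
- High: BR = X, leader payoff 0.
Firm A's induced payoffs are 6, 18, 0, so Firm A commits to Mid. Subgame-perfect outcome: (Mid, X) with payoffs (18, 20).

(Mid, X)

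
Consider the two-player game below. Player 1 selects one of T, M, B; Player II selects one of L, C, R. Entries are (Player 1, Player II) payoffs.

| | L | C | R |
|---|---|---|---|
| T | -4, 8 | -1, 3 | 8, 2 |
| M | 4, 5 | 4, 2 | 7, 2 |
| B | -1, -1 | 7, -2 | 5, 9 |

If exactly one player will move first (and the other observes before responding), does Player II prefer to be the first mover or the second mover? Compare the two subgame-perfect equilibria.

second

If Player 1 leads: Player II's best replies are T→L, M→L, B→R; Player 1's induced payoffs -4, 4, 5; outcome (B, R), payoffs (5, 9).
If Player II leads: Player 1's best replies are L→M, C→B, R→T; Player II's induced payoffs 5, -2, 2; outcome (M, L), payoffs (4, 5).
Player II gets 5 moving first and 9 moving second, so Player II prefers to move second.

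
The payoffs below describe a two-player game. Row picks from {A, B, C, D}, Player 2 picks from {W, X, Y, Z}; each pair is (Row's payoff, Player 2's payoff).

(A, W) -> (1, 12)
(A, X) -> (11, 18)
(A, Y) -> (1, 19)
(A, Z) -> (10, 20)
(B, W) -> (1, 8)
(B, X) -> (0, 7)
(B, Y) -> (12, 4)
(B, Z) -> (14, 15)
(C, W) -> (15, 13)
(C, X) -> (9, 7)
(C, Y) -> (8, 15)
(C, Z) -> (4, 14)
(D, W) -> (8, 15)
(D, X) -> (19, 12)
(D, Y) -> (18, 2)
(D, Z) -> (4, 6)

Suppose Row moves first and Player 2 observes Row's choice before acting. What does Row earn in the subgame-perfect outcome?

14

Solve by backward induction (Row leads).
- A: BR = Z, leader payoff 10.
- B: BR = Z, leader payoff 14.
- C: BR = Y, leader payoff 8.
- D: BR = W, leader payoff 8.
Maximizing over 10, 14, 8, 8, Row chooses B. Subgame-perfect outcome: (B, Z) with payoffs (14, 15).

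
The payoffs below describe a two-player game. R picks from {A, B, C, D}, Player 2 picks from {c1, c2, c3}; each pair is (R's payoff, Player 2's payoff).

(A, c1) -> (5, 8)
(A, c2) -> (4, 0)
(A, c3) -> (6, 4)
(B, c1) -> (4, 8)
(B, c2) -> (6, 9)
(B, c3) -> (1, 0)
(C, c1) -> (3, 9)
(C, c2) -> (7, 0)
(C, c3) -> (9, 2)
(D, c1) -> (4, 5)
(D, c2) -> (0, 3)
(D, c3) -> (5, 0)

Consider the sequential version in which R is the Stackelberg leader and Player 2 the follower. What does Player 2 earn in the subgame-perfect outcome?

Player 2 best-responds to each possible R move:
- A → Player 2 plays c1 (best of 8, 0, 4); R gets 5.
- B → Player 2 plays c2 (best of 8, 9, 0); R gets 6.
- C → Player 2 plays c1 (best of 9, 0, 2); R gets 3.
- D → Player 2 plays c1 (best of 5, 3, 0); R gets 4.
R's induced payoffs are 5, 6, 3, 4, so R commits to B. Subgame-perfect outcome: (B, c2) with payoffs (6, 9).

9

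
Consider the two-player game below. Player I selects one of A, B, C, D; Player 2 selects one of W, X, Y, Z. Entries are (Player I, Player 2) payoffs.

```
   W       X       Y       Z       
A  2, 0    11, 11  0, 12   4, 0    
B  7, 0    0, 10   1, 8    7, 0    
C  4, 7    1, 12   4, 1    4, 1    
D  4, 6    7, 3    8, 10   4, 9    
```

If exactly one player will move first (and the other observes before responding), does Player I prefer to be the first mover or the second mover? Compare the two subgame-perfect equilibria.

second

If Player I leads: Player 2's best replies are A→Y, B→X, C→X, D→Y; Player I's induced payoffs 0, 0, 1, 8; outcome (D, Y), payoffs (8, 10).
If Player 2 leads: Player I's best replies are W→B, X→A, Y→D, Z→B; Player 2's induced payoffs 0, 11, 10, 0; outcome (A, X), payoffs (11, 11).
Player I gets 8 moving first and 11 moving second, so Player I prefers to move second.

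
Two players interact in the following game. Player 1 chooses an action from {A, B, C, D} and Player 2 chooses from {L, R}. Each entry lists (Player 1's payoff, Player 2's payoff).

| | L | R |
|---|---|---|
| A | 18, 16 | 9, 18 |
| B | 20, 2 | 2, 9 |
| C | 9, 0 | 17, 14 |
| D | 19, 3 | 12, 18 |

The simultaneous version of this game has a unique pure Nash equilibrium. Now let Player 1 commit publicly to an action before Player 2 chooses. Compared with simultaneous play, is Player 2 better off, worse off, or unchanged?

Solve by backward induction (Player 1 leads).
- A: BR = R, leader payoff 9.
- B: BR = R, leader payoff 2.
- C: BR = R, leader payoff 17.
- D: BR = R, leader payoff 12.
Among 9, 2, 17, 12, the best is 17 at C. Subgame-perfect outcome: (C, R) with payoffs (17, 14).
Now find the simultaneous Nash equilibrium.
Player 1's best replies: L→B; R→C.
Player 2's best replies: A→R; B→R; C→R; D→R.
The unique mutual best reply is (C, R), giving (17, 14).
Player 2 earns 14 sequentially versus 14 at the Nash outcome: unchanged.

unchanged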